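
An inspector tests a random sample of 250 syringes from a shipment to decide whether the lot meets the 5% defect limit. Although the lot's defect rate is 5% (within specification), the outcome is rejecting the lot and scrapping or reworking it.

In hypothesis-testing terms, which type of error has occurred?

The null hypothesis here is that the lot's defect rate is 5% (within specification).
'Rejecting the lot and scrapping or reworking it' corresponds to rejecting H₀.
H₀ was rejected but H₀ is true — a Type I error (false positive).

Type I error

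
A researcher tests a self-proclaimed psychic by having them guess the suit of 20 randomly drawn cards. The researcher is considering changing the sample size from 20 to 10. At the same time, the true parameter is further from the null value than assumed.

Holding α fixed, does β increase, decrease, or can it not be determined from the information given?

The first change alone would make β increase; the second alone would make β decrease. Which effect dominates depends on the magnitudes, which are not given.

Cannot be determined from the information given.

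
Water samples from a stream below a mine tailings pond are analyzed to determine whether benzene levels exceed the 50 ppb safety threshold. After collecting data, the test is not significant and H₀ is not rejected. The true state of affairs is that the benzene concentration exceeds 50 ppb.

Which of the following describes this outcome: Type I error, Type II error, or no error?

Type II error

The conventional null hypothesis here is that the benzene concentration is at or below 50 ppb (safe).
H₀ was not rejected, but H₀ is actually false.
Failing to reject a false null hypothesis is a Type II error (false negative).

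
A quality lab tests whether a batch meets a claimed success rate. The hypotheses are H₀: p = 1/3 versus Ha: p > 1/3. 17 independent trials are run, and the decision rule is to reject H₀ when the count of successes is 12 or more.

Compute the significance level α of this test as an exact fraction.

Under H₀, Y ~ Binomial(17, 1/3), and α = P(Y ≥ 12).
Adding the binomial terms for j = 12 through 17 with p = 1/3 yields 80705/43046721.

80705/43046721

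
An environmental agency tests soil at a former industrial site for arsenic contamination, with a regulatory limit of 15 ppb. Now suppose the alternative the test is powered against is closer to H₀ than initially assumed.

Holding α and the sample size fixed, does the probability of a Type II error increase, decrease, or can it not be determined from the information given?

A smaller true effect puts the Ha sampling distribution closer to H₀, so more of it falls in the non-rejection region.

It increases.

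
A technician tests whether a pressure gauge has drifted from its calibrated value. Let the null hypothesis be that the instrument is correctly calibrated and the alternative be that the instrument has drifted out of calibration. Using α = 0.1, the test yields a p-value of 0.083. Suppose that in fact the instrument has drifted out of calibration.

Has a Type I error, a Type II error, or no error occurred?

Since p = 0.083 < α = 0.1, H₀ is rejected.
H₀ is false (actually the instrument has drifted out of calibration).
The decision matches the true state — no error.

No error — this is a correct decision.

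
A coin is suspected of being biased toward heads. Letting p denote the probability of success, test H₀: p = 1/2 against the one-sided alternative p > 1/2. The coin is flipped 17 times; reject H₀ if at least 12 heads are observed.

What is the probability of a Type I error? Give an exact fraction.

4701/65536

Under H₀, K ~ Binomial(17, 1/2), and α = P(K ≥ 12).
That's C(17,12) + C(17,13) + C(17,14) + C(17,15) + C(17,16) + C(17,17) over 2^17, i.e. (6188 + 2380 + 680 + 136 + 17 + 1)/131072 = 9402/131072 = 4701/65536.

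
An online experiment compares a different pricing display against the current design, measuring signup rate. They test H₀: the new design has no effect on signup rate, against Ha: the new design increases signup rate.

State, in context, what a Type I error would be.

A Type I error would mean concluding that the new design increases signup rate when in fact the new design has no effect on signup rate.

A Type I error is rejecting H₀ when H₀ is true.
Here that means shipping the new feature to all users when actually the new design has no effect on signup rate.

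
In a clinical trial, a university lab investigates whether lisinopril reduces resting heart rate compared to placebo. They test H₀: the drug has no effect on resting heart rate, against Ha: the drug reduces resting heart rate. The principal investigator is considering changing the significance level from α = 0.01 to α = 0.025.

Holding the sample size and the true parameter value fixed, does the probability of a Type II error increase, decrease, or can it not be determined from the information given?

Relaxing α lowers the evidence threshold; under Ha, outcomes that previously fell short now trigger rejection.

It decreases.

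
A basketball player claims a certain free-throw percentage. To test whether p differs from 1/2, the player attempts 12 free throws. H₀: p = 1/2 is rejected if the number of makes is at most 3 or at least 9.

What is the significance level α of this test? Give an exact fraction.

299/2048

α = P(S ≤ 3 or S ≥ 9 | p = 1/2), S ~ Binomial(12, 1/2).
Each tail has probability (1 + 12 + 66 + 220)/4096; doubling gives α = 598/4096 = 299/2048.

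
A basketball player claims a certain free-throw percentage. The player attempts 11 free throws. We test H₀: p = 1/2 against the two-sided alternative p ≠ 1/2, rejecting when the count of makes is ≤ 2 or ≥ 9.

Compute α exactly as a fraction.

α = P(X ≤ 2 or X ≥ 9 | p = 1/2), X ~ Binomial(11, 1/2).
By symmetry, α = 2·P(X ≤ 2) = 2·(1 + 11 + 55)/2048 = 134/2048 = 67/1024.

67/1024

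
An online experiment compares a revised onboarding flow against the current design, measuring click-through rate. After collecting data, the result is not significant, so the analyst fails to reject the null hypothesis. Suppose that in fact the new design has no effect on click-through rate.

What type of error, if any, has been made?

No error (correct decision).

The conventional null hypothesis here is that the new design has no effect on click-through rate.
The test retained a true H₀ — the decision matches the true state.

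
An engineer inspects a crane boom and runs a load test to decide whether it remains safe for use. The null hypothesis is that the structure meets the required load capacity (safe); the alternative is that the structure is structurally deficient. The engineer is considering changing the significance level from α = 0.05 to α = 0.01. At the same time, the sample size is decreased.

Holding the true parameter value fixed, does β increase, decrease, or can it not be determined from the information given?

It increases.

Tightening α shrinks the rejection region. When Ha holds, fewer sample outcomes clear the stricter threshold, so more fall in the acceptance region. With less data the test statistic is noisier; under Ha, more outcomes land inside the acceptance region. Both changes push β in the same direction.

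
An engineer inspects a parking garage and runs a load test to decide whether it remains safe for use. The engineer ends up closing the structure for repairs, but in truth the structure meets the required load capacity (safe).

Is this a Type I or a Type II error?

Type I error

The null hypothesis here is that the structure meets the required load capacity (safe).
'Closing the structure for repairs' corresponds to rejecting H₀.
H₀ was rejected but H₀ is true — a Type I error (false positive).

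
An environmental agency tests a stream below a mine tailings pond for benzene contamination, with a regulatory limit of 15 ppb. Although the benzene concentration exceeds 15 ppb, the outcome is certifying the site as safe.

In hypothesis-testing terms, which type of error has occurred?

Type II error

The null hypothesis here is that the benzene concentration is at or below 15 ppb (safe).
'Certifying the site as safe' corresponds to failing to reject H₀.
H₀ was not rejected but H₀ is false — a Type II error (false negative).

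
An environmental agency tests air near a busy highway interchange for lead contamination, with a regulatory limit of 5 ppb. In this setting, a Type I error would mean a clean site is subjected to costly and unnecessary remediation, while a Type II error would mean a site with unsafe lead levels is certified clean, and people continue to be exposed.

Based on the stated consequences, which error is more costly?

The Type II consequence (a site with unsafe lead levels is certified clean, and people continue to be exposed) is more severe than the Type I consequence (a clean site is subjected to costly and unnecessary remediation).

Type II error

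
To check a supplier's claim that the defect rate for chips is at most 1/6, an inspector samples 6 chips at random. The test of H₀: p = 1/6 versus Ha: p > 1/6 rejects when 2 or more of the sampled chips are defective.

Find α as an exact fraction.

Under H₀, K ~ Binomial(6, 1/6); the Type I error rate is P(K ≥ 2).
Via the complement, α = 1 − Σ_{j=0}^{1} C(6,j)(1/6)^j(5/6)^{6-j} = 12281/46656.

12281/46656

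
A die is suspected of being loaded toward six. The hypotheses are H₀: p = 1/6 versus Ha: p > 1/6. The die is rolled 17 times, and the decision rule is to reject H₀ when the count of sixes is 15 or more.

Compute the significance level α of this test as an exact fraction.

Under H₀, X ~ Binomial(17, 1/6), and α = P(X ≥ 15).
Summing C(17,j)(1/6)^j(5/6)^{17−j} for j = 15,…,17 gives 581/2821109907456.

581/2821109907456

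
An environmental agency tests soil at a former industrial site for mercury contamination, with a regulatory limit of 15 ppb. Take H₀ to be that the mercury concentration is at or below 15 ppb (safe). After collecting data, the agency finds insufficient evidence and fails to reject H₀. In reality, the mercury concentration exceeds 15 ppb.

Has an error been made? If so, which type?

Type II error

H₀ was not rejected, but H₀ is actually false.
Failing to reject a false null hypothesis is a Type II error (false negative).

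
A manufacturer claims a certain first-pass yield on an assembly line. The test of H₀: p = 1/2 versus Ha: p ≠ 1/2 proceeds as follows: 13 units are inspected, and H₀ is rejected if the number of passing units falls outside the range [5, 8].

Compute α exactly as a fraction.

1093/4096

α = P(X ≤ 4 or X ≥ 9 | p = 1/2), X ~ Binomial(13, 1/2).
The two tails are symmetric, so α = 2·(1 + 13 + 78 + 286 + 715)/2^13 = 2186/8192 = 1093/4096.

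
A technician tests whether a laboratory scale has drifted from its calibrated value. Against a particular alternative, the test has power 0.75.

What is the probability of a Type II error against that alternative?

0.25

Power = 1 − β, so β = 1 − 0.75 = 0.25.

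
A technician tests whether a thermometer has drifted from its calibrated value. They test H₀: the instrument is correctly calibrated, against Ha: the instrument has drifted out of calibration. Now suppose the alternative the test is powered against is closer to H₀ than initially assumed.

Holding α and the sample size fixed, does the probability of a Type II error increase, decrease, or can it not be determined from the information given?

It increases.

A smaller true effect puts the Ha sampling distribution closer to H₀, so more of it falls in the non-rejection region.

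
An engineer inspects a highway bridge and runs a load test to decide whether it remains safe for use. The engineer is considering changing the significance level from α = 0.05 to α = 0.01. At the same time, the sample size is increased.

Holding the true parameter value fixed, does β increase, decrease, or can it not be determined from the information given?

The first change alone would make β increase; the second alone would make β decrease. Which effect dominates depends on the magnitudes, which are not given.

Cannot be determined from the information given.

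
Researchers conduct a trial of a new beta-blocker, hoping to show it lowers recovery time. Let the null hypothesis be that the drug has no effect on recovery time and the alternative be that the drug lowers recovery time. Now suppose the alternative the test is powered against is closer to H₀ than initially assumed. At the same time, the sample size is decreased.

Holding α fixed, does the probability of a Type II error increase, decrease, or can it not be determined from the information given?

It increases.

When the true parameter is near the null value, the test has a harder time distinguishing Ha from H₀. With less data the test statistic is noisier; under Ha, more outcomes land inside the acceptance region. Both changes push β in the same direction.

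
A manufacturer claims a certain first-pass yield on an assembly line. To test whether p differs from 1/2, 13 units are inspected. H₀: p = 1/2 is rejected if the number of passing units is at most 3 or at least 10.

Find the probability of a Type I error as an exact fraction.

189/2048

α = P(K ≤ 3 or K ≥ 10 | p = 1/2), K ~ Binomial(13, 1/2).
Each tail has probability (1 + 13 + 78 + 286)/8192; doubling gives α = 756/8192 = 189/2048.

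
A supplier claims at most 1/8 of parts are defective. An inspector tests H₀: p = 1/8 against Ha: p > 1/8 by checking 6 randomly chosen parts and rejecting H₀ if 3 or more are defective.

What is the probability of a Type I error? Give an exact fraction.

α = P(reject H₀ | H₀ true) = P(S ≥ 3 | p = 1/8), S ~ Binomial(6, 1/8).
α = 1 − P(S ≤ 2) = 1 − 127253/131072 = 3819/131072.

3819/131072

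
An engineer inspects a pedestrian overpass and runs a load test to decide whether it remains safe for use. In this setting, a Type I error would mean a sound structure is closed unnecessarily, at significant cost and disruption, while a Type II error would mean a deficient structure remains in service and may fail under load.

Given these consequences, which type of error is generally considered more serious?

Type II error

The Type II consequence (a deficient structure remains in service and may fail under load) is more severe than the Type I consequence (a sound structure is closed unnecessarily, at significant cost and disruption).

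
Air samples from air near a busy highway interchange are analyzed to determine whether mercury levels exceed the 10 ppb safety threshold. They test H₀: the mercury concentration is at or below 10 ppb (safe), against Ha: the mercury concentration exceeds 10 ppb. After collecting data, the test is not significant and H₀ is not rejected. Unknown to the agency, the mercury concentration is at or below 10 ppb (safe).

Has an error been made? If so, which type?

The test retained a true H₀ — the decision matches the true state.

No error — this is a correct decision.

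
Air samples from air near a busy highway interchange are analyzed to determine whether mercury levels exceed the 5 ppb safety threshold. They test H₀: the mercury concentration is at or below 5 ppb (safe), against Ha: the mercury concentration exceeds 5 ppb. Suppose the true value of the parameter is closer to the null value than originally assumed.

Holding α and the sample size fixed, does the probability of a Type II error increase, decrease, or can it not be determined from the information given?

When the true parameter is near the null value, the test has a harder time distinguishing Ha from H₀.

It increases.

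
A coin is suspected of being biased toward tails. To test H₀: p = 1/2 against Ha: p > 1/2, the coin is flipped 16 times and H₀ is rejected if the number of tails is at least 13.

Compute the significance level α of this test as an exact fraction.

697/65536

α = P(reject H₀ | H₀ true) = P(Y ≥ 13 | p = 1/2), with Y ~ Binomial(16, 1/2).
P(Y ≥ 13) = [C(16,13) + C(16,14) + C(16,15) + C(16,16)] / 2^16 = (560 + 120 + 16 + 1) / 65536 = 697/65536.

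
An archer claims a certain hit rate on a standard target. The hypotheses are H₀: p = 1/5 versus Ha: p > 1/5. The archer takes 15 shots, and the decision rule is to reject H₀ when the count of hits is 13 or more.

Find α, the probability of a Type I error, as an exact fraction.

1741/30517578125

Under H₀, K ~ Binomial(15, 1/5), and α = P(K ≥ 13).
P(K ≥ 13) = Σ_{j=13}^{15} C(15,j)·(1/5)^j·(4/5)^{15-j} = 1741/30517578125.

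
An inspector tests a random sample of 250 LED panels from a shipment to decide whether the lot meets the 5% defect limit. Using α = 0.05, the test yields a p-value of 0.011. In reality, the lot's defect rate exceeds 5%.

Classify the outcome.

Neither — the decision is correct.

The conventional null hypothesis is that the lot's defect rate is 5% (within specification).
Since p = 0.011 < α = 0.05, H₀ is rejected.
H₀ is false (actually the lot's defect rate exceeds 5%).
The decision matches the true state — no error.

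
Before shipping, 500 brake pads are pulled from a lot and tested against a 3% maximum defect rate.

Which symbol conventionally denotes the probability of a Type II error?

P(Type II error) = P(fail to reject H₀ | H₀ false) = β.

β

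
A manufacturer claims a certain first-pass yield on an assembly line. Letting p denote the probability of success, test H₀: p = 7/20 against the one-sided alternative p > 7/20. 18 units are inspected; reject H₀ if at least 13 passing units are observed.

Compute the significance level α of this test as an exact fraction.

The Type I error probability is α = P(X ≥ 13) computed under H₀, where X ~ Binomial(18, 7/20).
Adding the binomial terms for j = 13 through 18 with p = 7/20 yields 94232010575926496497/65536000000000000000000.

94232010575926496497/65536000000000000000000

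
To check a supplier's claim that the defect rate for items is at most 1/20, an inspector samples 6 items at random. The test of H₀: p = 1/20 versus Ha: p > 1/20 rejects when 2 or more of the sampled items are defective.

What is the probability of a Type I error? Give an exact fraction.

83901/2560000

Under H₀, S ~ Binomial(6, 1/20); the Type I error rate is P(S ≥ 2).
Via the complement, α = 1 − Σ_{j=0}^{1} C(6,j)(1/20)^j(19/20)^{6-j} = 83901/2560000.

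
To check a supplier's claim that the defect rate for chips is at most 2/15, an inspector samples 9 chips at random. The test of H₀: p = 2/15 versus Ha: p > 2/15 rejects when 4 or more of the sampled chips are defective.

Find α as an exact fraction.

876304928/38443359375

Under H₀, K ~ Binomial(9, 2/15); the Type I error rate is P(K ≥ 4).
Computing the lower-tail complement: 1 − 37567054447/38443359375 = 876304928/38443359375.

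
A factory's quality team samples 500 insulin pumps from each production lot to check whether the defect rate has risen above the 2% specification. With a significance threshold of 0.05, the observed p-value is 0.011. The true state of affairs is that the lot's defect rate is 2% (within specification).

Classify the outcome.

Type I error

The conventional null hypothesis is that the lot's defect rate is 2% (within specification).
Since p = 0.011 < α = 0.05, H₀ is rejected.
H₀ is true (actually the lot's defect rate is 2% (within specification)).
Rejecting a true H₀ is a Type I error.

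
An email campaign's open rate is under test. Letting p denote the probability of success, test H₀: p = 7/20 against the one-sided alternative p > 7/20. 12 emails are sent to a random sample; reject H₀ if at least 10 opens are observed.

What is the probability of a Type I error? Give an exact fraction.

The Type I error probability is α = P(Y ≥ 10) computed under H₀, where Y ~ Binomial(12, 7/20).
Adding the binomial terms for j = 10 through 12 with p = 7/20 yields 694606637291/819200000000000.

694606637291/819200000000000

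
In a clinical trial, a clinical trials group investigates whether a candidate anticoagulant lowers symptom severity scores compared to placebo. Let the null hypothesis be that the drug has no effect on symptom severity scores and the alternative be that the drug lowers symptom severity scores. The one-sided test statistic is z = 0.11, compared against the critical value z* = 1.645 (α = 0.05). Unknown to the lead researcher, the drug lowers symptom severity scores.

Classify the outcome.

Type II error

Since z = 0.11 ≤ z* = 1.645, H₀ is not rejected.
H₀ is false (actually the drug lowers symptom severity scores).
Failing to reject a false H₀ is a Type II error.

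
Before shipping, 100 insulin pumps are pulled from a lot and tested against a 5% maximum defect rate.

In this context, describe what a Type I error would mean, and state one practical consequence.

With the conventional null hypothesis that the lot's defect rate is 5% (within specification):
A Type I error is rejecting H₀ when H₀ is true.
Here that means rejecting the lot and scrapping or reworking it when actually the lot's defect rate is 5% (within specification).

A Type I error would mean concluding that the lot's defect rate exceeds 5% when in fact the lot's defect rate is 5% (within specification). Consequence: an acceptable shipment is needlessly reworked at extra cost.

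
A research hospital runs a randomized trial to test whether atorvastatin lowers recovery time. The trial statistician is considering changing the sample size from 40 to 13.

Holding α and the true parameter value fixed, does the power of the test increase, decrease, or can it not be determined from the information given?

A smaller sample increases the standard error, so the sampling distributions under H₀ and Ha overlap more.
Since power = 1 − β and β increases, power decreases.

It decreases.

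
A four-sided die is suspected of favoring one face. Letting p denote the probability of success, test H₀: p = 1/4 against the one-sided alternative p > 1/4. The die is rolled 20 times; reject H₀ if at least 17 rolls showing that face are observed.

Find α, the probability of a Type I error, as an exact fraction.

32551/1099511627776

α = P(reject H₀ | H₀ true) = P(X ≥ 17 | p = 1/4), with X ~ Binomial(20, 1/4).
Adding the binomial terms for j = 17 through 20 with p = 1/4 yields 32551/1099511627776.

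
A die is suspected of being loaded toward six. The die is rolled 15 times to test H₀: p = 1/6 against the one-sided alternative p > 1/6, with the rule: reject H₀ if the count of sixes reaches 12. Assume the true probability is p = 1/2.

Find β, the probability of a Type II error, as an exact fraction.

503/512

Under the alternative p = 1/2, K ~ Binomial(15, 1/2); β is the probability the test does not reject, P(K < 12).
Summing C(15,j)·(1/2)^j·(1/2)^{15-j} for j = 0..11 gives 503/512.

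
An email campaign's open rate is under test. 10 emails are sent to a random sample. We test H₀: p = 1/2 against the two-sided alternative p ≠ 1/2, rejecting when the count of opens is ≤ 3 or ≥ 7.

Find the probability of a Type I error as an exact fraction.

11/32

The significance level is the null-hypothesis probability of the rejection region {≤3} ∪ {≥7}.
Each tail has probability (1 + 10 + 45 + 120)/1024; doubling gives α = 352/1024 = 11/32.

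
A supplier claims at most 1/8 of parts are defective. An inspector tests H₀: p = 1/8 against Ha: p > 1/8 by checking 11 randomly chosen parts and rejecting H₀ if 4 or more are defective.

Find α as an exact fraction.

41842445/1073741824

Under H₀, Y ~ Binomial(11, 1/8); the Type I error rate is P(Y ≥ 4).
Via the complement, α = 1 − Σ_{j=0}^{3} C(11,j)(1/8)^j(7/8)^{11-j} = 41842445/1073741824.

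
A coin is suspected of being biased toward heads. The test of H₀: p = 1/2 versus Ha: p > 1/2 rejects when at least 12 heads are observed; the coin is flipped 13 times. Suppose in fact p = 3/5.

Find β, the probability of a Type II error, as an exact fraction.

A Type II error is failing to reject when Ha holds: with p = 3/5, β = P(S ≤ 11).
Adding the binomial probabilities P(S=0)+…+P(S=11) at p = 3/5 gives 1205291336/1220703125.

1205291336/1220703125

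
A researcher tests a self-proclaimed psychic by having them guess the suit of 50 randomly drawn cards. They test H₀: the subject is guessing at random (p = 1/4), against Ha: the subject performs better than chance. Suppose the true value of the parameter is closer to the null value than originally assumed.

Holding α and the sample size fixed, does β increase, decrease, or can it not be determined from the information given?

It increases.

A smaller true effect puts the Ha sampling distribution closer to H₀, so more of it falls in the non-rejection region.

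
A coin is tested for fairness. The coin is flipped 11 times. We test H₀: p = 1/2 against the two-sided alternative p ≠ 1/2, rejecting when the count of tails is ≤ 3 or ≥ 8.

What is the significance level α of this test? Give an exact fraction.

Under H₀, S ~ Binomial(11, 1/2); α is the probability of landing in either tail, P(S ≤ 3) + P(S ≥ 8).
The two tails are symmetric, so α = 2·(1 + 11 + 55 + 165)/2^11 = 464/2048 = 29/128.

29/128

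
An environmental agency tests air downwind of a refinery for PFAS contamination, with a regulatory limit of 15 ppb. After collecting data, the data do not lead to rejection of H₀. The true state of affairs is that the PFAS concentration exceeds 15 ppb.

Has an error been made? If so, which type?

The conventional null hypothesis here is that the PFAS concentration is at or below 15 ppb (safe).
H₀ was not rejected, but H₀ is actually false.
Failing to reject a false null hypothesis is a Type II error (false negative).

Type II error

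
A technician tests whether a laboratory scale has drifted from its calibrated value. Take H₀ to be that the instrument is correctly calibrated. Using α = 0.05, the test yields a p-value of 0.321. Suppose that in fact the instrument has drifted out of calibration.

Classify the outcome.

Since p = 0.321 ≥ α = 0.05, H₀ is not rejected.
H₀ is false (actually the instrument has drifted out of calibration).
Failing to reject a false H₀ is a Type II error.

Type II error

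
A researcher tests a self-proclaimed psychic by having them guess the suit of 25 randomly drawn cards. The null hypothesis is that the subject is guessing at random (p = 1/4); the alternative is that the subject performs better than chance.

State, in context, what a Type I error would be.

A Type I error is rejecting H₀ when H₀ is true.
Here that means concluding the subject has some ability beyond chance when actually the subject is guessing at random (p = 1/4).

A Type I error would mean concluding that the subject performs better than chance when in fact the subject is guessing at random (p = 1/4).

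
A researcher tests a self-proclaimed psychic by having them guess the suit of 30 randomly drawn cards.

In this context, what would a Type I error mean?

With the conventional null hypothesis that the subject is guessing at random (p = 1/4):
A Type I error is rejecting H₀ when H₀ is true.
Here that means concluding the subject has some ability beyond chance when actually the subject is guessing at random (p = 1/4).

A Type I error would mean concluding that the subject performs better than chance when in fact the subject is guessing at random (p = 1/4).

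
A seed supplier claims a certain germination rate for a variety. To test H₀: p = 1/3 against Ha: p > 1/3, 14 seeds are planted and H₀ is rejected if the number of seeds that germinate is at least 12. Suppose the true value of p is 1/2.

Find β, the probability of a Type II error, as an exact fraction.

8139/8192

Under the alternative p = 1/2, S ~ Binomial(14, 1/2); β is the probability the test does not reject, P(S < 12).
Adding the binomial probabilities P(S=0)+…+P(S=11) at p = 1/2 gives 8139/8192.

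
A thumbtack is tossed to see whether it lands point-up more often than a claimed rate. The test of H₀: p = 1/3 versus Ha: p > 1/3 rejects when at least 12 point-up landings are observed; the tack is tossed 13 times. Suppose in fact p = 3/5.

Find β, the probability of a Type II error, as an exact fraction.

1205291336/1220703125

β = P(fail to reject H₀ | Ha true) = P(X ≤ 11 | p = 3/5), X ~ Binomial(13, 3/5).
Equivalently, β = 1 − P(X ≥ 12) = 1205291336/1220703125.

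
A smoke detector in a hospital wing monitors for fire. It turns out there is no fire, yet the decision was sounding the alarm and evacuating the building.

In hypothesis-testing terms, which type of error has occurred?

Type I error

The null hypothesis here is that there is no fire.
'Sounding the alarm and evacuating the building' corresponds to rejecting H₀.
H₀ was rejected but H₀ is true — a Type I error (false positive).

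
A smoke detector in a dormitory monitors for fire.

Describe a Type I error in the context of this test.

A Type I error would mean concluding that there is a fire when in fact there is no fire.

With the conventional null hypothesis that there is no fire:
A Type I error is rejecting H₀ when H₀ is true.
Here that means sounding the alarm and evacuating the building when actually there is no fire.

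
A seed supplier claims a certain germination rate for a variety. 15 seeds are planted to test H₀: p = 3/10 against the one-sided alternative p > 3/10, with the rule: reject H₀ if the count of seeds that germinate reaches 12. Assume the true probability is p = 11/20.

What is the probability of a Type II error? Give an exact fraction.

7844484964274060391/8192000000000000000

A Type II error is failing to reject when Ha holds: with p = 11/20, β = P(K ≤ 11).
Equivalently, β = 1 − P(K ≥ 12) = 7844484964274060391/8192000000000000000.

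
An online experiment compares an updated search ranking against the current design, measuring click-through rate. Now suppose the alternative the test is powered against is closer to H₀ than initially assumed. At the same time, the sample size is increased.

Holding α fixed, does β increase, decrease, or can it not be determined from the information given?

Cannot be determined from the information given.

The first change alone would make β increase; the second alone would make β decrease. Which effect dominates depends on the magnitudes, which are not given.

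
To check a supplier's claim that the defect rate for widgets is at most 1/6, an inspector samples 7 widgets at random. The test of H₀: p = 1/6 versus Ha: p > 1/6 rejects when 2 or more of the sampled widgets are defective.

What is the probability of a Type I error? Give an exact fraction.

α = P(reject H₀ | H₀ true) = P(X ≥ 2 | p = 1/6), X ~ Binomial(7, 1/6).
Via the complement, α = 1 − Σ_{j=0}^{1} C(7,j)(1/6)^j(5/6)^{7-j} = 7703/23328.

7703/23328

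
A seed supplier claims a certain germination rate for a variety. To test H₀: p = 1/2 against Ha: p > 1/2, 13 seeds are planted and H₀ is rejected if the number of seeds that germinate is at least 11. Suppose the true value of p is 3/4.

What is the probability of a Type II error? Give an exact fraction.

22394171/33554432

β = P(fail to reject H₀ | Ha true) = P(K ≤ 10 | p = 3/4), K ~ Binomial(13, 3/4).
Equivalently, β = 1 − P(K ≥ 11) = 22394171/33554432.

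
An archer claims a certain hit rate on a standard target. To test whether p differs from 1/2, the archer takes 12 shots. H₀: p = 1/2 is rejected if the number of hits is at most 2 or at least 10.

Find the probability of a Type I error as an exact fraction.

79/2048

α = P(K ≤ 2 or K ≥ 10 | p = 1/2), K ~ Binomial(12, 1/2).
The two tails are symmetric, so α = 2·(1 + 12 + 66)/2^12 = 158/4096 = 79/2048.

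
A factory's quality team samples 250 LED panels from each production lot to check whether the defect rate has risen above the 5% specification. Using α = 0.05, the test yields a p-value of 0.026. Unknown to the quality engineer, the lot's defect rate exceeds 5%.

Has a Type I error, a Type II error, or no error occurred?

The conventional null hypothesis is that the lot's defect rate is 5% (within specification).
Since p = 0.026 < α = 0.05, H₀ is rejected.
H₀ is false (actually the lot's defect rate exceeds 5%).
The decision matches the true state — no error.

No error — this is a correct decision.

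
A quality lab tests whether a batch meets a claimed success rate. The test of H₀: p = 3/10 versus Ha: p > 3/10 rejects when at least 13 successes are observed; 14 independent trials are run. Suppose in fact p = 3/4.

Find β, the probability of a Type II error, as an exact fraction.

β = P(fail to reject H₀ | Ha true) = P(Y ≤ 12 | p = 3/4), Y ~ Binomial(14, 3/4).
Equivalently, β = 1 − P(Y ≥ 13) = 241331965/268435456.

241331965/268435456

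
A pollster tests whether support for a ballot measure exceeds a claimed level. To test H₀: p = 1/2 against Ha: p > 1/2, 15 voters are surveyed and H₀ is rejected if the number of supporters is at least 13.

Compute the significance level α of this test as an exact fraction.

121/32768

α = P(reject H₀ | H₀ true) = P(X ≥ 13 | p = 1/2), with X ~ Binomial(15, 1/2).
That's C(15,13) + C(15,14) + C(15,15) over 2^15, i.e. (105 + 15 + 1)/32768 = 121/32768.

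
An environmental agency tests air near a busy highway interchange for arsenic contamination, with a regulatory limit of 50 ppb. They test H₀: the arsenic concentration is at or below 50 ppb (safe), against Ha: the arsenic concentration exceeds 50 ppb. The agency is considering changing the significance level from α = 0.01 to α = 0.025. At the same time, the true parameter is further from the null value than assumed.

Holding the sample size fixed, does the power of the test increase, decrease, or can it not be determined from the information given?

It increases.

A larger α widens the rejection region, so when the alternative is true more outcomes lead to rejection — failing to reject becomes less likely. The further the true parameter sits from the null value, the more of the Ha sampling distribution falls in the rejection region. Both changes push β in the same direction.
Since power = 1 − β and β decreases, power increases.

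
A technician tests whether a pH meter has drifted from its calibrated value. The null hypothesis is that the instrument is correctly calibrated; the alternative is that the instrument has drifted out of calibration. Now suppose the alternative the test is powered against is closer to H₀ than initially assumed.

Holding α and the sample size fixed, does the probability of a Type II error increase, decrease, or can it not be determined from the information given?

It increases.

When the true parameter is near the null value, the test has a harder time distinguishing Ha from H₀.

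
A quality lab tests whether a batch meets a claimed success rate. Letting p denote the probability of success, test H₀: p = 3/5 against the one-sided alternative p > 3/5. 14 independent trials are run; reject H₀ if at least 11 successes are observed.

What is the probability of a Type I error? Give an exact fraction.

α = P(reject H₀ | H₀ true) = P(K ≥ 11 | p = 3/5), with K ~ Binomial(14, 3/5).
Summing C(14,j)(3/5)^j(2/5)^{14−j} for j = 11,…,14 gives 758720601/6103515625.

758720601/6103515625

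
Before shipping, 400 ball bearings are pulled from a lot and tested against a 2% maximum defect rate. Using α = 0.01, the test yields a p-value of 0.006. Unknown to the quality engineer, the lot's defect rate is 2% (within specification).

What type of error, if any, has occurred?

The conventional null hypothesis is that the lot's defect rate is 2% (within specification).
Since p = 0.006 < α = 0.01, H₀ is rejected.
H₀ is true (actually the lot's defect rate is 2% (within specification)).
Rejecting a true H₀ is a Type I error.

Type I error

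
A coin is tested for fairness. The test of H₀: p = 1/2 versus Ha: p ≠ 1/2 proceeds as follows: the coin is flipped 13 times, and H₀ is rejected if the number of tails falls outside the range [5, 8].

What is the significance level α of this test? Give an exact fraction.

The significance level is the null-hypothesis probability of the rejection region {≤4} ∪ {≥9}.
Each tail has probability (1 + 13 + 78 + 286 + 715)/8192; doubling gives α = 2186/8192 = 1093/4096.

1093/4096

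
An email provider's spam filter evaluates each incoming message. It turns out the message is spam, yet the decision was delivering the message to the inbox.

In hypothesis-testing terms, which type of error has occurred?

The null hypothesis here is that the message is legitimate (not spam).
'Delivering the message to the inbox' corresponds to failing to reject H₀.
H₀ was not rejected but H₀ is false — a Type II error (false negative).

Type II error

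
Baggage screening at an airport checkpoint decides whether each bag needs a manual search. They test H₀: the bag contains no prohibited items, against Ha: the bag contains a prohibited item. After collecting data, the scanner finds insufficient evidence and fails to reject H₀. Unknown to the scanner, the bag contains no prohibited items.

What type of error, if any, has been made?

Neither — the decision is correct.

The test retained a true H₀ — the decision matches the true state.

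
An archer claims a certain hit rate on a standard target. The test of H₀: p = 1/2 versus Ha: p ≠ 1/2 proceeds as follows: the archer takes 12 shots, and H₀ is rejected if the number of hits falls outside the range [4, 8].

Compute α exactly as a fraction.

α = P(X ≤ 3 or X ≥ 9 | p = 1/2), X ~ Binomial(12, 1/2).
The two tails are symmetric, so α = 2·(1 + 12 + 66 + 220)/2^12 = 598/4096 = 299/2048.

299/2048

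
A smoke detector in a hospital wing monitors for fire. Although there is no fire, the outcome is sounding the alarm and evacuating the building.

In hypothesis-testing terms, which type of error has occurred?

Type I error

The null hypothesis here is that there is no fire.
'Sounding the alarm and evacuating the building' corresponds to rejecting H₀.
H₀ was rejected but H₀ is true — a Type I error (false positive).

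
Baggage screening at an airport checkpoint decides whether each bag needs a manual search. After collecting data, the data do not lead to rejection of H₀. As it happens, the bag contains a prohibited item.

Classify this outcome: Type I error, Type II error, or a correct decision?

Type II error

The conventional null hypothesis here is that the bag contains no prohibited items.
H₀ was not rejected, but H₀ is actually false.
Failing to reject a false null hypothesis is a Type II error (false negative).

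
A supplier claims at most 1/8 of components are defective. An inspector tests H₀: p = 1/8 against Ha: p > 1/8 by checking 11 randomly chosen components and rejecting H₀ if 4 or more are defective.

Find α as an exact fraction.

Under H₀, X ~ Binomial(11, 1/8); the Type I error rate is P(X ≥ 4).
Via the complement, α = 1 − Σ_{j=0}^{3} C(11,j)(1/8)^j(7/8)^{11-j} = 41842445/1073741824.

41842445/1073741824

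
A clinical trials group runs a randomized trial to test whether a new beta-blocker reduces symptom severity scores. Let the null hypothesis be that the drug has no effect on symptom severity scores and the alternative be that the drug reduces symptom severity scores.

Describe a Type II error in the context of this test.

A Type II error is failing to reject H₀ when H₀ is false.
Here that means concluding there is insufficient evidence that the drug works when actually the drug reduces symptom severity scores.

A Type II error would mean concluding that the drug has no effect on symptom severity scores (or at least failing to establish that the drug reduces symptom severity scores) when in fact the drug reduces symptom severity scores.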